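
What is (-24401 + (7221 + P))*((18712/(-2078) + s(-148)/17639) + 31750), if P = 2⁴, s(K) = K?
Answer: -9984548664827016/18326921 ≈ -5.4480e+8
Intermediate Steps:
P = 16
(-24401 + (7221 + P))*((18712/(-2078) + s(-148)/17639) + 31750) = (-24401 + (7221 + 16))*((18712/(-2078) - 148/17639) + 31750) = (-24401 + 7237)*((18712*(-1/2078) - 148*1/17639) + 31750) = -17164*((-9356/1039 - 148/17639) + 31750) = -17164*(-165184256/18326921 + 31750) = -17164*581714557494/18326921 = -9984548664827016/18326921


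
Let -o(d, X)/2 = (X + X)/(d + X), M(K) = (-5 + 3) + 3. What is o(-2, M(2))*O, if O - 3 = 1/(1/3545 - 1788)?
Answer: 76047328/6338459 ≈ 11.998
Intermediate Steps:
M(K) = 1 (M(K) = -2 + 3 = 1)
o(d, X) = -4*X/(X + d) (o(d, X) = -2*(X + X)/(d + X) = -2*2*X/(X + d) = -4*X/(X + d))
O = 19011832/6338459 (O = 3 + 1/(1/3545 - 1788) = 3 + 1/(-6338459/3545) = 3 - 3545/6338459 = 19011832/6338459 ≈ 2.9994)
o(-2, M(2))*O = -4*1/(1 - 2)*(19011832/6338459) = -4*1/(-1)*(19011832/6338459) = -4*1*(-1)*(19011832/6338459) = 4*(19011832/6338459) = 76047328/6338459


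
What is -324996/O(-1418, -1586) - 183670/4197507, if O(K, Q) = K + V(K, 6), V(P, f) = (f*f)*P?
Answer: 677268277376/110113201131 ≈ 6.1507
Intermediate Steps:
V(P, f) = P*f² (V(P, f) = f²*P = P*f²)
O(K, Q) = 37*K (O(K, Q) = K + K*6² = K + K*36 = K + 36*K = 37*K)
-324996/O(-1418, -1586) - 183670/4197507 = -324996/(37*(-1418)) - 183670/4197507 = -324996/(-52466) - 183670*1/4197507 = -324996*(-1/52466) - 183670/4197507 = 162498/26233 - 183670/4197507 = 677268277376/110113201131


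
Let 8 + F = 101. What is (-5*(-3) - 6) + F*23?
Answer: 2148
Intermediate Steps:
F = 93 (F = -8 + 101 = 93)
(-5*(-3) - 6) + F*23 = (-5*(-3) - 6) + 93*23 = (15 - 6) + 2139 = 9 + 2139 = 2148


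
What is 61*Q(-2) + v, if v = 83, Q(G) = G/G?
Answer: 144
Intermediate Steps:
Q(G) = 1
61*Q(-2) + v = 61*1 + 83 = 61 + 83 = 144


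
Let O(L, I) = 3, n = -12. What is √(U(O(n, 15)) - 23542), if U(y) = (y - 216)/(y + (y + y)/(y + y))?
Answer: I*√94381/2 ≈ 153.61*I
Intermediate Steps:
U(y) = (-216 + y)/(1 + y) (U(y) = (-216 + y)/(y + (2*y)/((2*y))) = (-216 + y)/(y + (2*y)*(1/(2*y))) = (-216 + y)/(y + 1) = (-216 + y)/(1 + y))
√(U(O(n, 15)) - 23542) = √((-216 + 3)/(1 + 3) - 23542) = √(-213/4 - 23542) = √(-94381/4) = I*√94381/2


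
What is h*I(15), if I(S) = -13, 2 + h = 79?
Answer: -1001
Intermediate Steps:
h = 77 (h = -2 + 79 = 77)
h*I(15) = 77*(-13) = -1001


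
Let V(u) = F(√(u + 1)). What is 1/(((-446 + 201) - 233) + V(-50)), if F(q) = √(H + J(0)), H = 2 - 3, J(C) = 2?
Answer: -1/477 ≈ -0.0020964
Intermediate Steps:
H = -1
F(q) = 1 (F(q) = √(-1 + 2) = √1 = 1)
V(u) = 1
1/(((-446 + 201) - 233) + V(-50)) = 1/(((-446 + 201) - 233) + 1) = 1/((-245 - 233) + 1) = 1/(-478 + 1) = 1/(-477) = -1/477*1 = -1/477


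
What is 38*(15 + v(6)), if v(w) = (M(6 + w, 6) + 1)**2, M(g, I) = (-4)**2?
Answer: 11552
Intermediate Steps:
M(g, I) = 16
v(w) = 289 (v(w) = (16 + 1)**2 = 17**2 = 289)
38*(15 + v(6)) = 38*(15 + 289) = 38*304 = 11552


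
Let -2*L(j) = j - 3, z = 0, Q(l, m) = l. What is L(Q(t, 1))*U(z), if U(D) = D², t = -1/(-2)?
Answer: 0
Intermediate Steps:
t = ½ (t = -1*(-½) = ½ ≈ 0.50000)
L(j) = 3/2 - j/2 (L(j) = -(j - 3)/2 = -(-3 + j)/2 = 3/2 - j/2)
L(Q(t, 1))*U(z) = (3/2 - ½*½)*0² = (3/2 - ¼)*0 = (5/4)*0 = 0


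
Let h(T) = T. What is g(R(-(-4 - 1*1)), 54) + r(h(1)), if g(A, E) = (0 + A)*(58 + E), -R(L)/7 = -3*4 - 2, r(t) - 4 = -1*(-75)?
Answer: 11055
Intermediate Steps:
r(t) = 79 (r(t) = 4 - 1*(-75) = 4 + 75 = 79)
R(L) = 98 (R(L) = -7*(-3*4 - 2) = -7*(-12 - 2) = -7*(-14) = 98)
g(A, E) = A*(58 + E)
g(R(-(-4 - 1*1)), 54) + r(h(1)) = 98*(58 + 54) + 79 = 98*112 + 79 = 10976 + 79 = 11055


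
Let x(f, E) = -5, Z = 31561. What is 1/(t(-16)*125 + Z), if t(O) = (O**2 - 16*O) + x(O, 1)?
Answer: 1/94936 ≈ 1.0533e-5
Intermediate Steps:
t(O) = -5 + O**2 - 16*O (t(O) = (O**2 - 16*O) - 5 = -5 + O**2 - 16*O)
1/(t(-16)*125 + Z) = 1/((-5 + (-16)**2 - 16*(-16))*125 + 31561) = 1/((-5 + 256 + 256)*125 + 31561) = 1/(507*125 + 31561) = 1/(63375 + 31561) = 1/94936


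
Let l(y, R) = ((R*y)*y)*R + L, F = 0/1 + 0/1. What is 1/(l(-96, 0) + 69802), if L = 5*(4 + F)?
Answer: 1/69822 ≈ 1.4322e-5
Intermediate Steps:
F = 0 (F = 0*1 + 0*1 = 0 + 0 = 0)
L = 20 (L = 5*(4 + 0) = 5*4 = 20)
l(y, R) = 20 + R²*y² (l(y, R) = ((R*y)*y)*R + 20 = (R*y²)*R + 20 = R²*y² + 20 = 20 + R²*y²)
1/(l(-96, 0) + 69802) = 1/((20 + 0²*(-96)²) + 69802) = 1/((20 + 0*9216) + 69802) = 1/((20 + 0) + 69802) = 1/(20 + 69802) = 1/69822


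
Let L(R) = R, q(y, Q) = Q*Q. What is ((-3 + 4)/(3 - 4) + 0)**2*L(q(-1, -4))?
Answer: 16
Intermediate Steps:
q(y, Q) = Q**2
((-3 + 4)/(3 - 4) + 0)**2*L(q(-1, -4)) = ((-3 + 4)/(3 - 4) + 0)**2*(-4)**2 = (1/(-1) + 0)**2*16 = (1*(-1) + 0)**2*16 = (-1 + 0)**2*16 = (-1)**2*16 = 1*16 = 16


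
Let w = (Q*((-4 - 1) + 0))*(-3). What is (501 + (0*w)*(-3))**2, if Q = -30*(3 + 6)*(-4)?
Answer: 251001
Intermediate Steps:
Q = 1080 (Q = -30*9*(-4) = -5*54*(-4) = -270*(-4) = 1080)
w = 16200 (w = (1080*((-4 - 1) + 0))*(-3) = (1080*(-5 + 0))*(-3) = (1080*(-5))*(-3) = -5400*(-3) = 16200)
(501 + (0*w)*(-3))**2 = (501 + (0*16200)*(-3))**2 = (501 + 0*(-3))**2 = (501 + 0)**2 = 501**2 = 251001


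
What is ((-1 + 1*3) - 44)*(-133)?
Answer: 5586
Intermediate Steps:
((-1 + 1*3) - 44)*(-133) = ((-1 + 3) - 44)*(-133) = (2 - 44)*(-133) = -42*(-133) = 5586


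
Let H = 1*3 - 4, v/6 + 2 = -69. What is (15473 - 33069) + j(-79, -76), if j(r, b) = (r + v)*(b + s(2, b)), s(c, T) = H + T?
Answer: 59669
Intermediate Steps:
v = -426 (v = -12 + 6*(-69) = -12 - 414 = -426)
H = -1 (H = 3 - 4 = -1)
s(c, T) = -1 + T
j(r, b) = (-1 + 2*b)*(-426 + r) (j(r, b) = (r - 426)*(b + (-1 + b)) = (-426 + r)*(-1 + 2*b) = (-1 + 2*b)*(-426 + r))
(15473 - 33069) + j(-79, -76) = (15473 - 33069) + (426 - 1*(-79) - 852*(-76) + 2*(-76)*(-79)) = -17596 + (426 + 79 + 64752 + 12008) = -17596 + 77265 = 59669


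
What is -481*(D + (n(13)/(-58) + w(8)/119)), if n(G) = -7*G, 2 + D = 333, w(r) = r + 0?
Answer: -1104306255/6902 ≈ -1.6000e+5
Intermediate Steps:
w(r) = r
D = 331 (D = -2 + 333 = 331)
-481*(D + (n(13)/(-58) + w(8)/119)) = -481*(331 + (-7*13/(-58) + 8/119)) = -481*(331 + (-91*(-1/58) + 8*(1/119))) = -481*(331 + (91/58 + 8/119)) = -481*(331 + 11293/6902) = -481*2295855/6902 = -1104306255/6902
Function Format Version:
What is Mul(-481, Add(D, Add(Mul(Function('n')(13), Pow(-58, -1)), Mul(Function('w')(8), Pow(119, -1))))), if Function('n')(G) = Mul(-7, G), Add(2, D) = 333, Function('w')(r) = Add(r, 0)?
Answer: Rational(-1104306255, 6902) ≈ -1.6000e+5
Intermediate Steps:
Function('w')(r) = r
D = 331 (D = Add(-2, 333) = 331)
Mul(-481, Add(D, Add(Mul(Function('n')(13), Pow(-58, -1)), Mul(Function('w')(8), Pow(119, -1))))) = Mul(-481, Add(331, Add(Mul(Mul(-7, 13), Pow(-58, -1)), Mul(8, Pow(119, -1))))) = Mul(-481, Add(331, Add(Mul(-91, Rational(-1, 58)), Mul(8, Rational(1, 119))))) = Mul(-481, Add(331, Add(Rational(91, 58), Rational(8, 119)))) = Mul(-481, Add(331, Rational(11293, 6902))) = Mul(-481, Rational(2295855, 6902)) = Rational(-1104306255, 6902)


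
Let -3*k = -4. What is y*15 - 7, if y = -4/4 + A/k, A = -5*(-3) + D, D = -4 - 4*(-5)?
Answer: 1307/4 ≈ 326.75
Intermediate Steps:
D = 16 (D = -4 + 20 = 16)
k = 4/3 (k = -⅓*(-4) = 4/3 ≈ 1.3333)
A = 31 (A = -5*(-3) + 16 = 15 + 16 = 31)
y = 89/4 (y = -4/4 + 31/(4/3) = -4*¼ + 31*(¾) = -1 + 93/4 = 89/4 ≈ 22.250)
y*15 - 7 = (89/4)*15 - 7 = 1335/4 - 7 = 1307/4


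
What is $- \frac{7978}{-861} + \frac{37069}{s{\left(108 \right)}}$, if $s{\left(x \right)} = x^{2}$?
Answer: $\frac{41657267}{3347568} \approx 12.444$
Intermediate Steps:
$- \frac{7978}{-861} + \frac{37069}{s{\left(108 \right)}} = - \frac{7978}{-861} + \frac{37069}{108^{2}} = \left(-7978\right) \left(- \frac{1}{861}\right) + \frac{37069}{11664} = \frac{7978}{861} + 37069 \cdot \frac{1}{11664} = \frac{7978}{861} + \frac{37069}{11664} = \frac{41657267}{3347568}$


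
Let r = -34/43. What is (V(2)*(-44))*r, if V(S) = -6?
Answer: -8976/43 ≈ -208.74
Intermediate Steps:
r = -34/43 (r = -34*1/43 = -34/43 ≈ -0.79070)
(V(2)*(-44))*r = -6*(-44)*(-34/43) = 264*(-34/43) = -8976/43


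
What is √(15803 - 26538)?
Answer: I*√10735 ≈ 103.61*I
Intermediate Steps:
√(15803 - 26538) = √(-10735) = I*√10735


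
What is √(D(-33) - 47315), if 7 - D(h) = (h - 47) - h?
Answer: I*√47261 ≈ 217.4*I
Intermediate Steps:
D(h) = 54 (D(h) = 7 - ((h - 47) - h) = 7 - ((-47 + h) - h) = 7 - 1*(-47) = 7 + 47 = 54)
√(D(-33) - 47315) = √(54 - 47315) = √(-47261) = I*√47261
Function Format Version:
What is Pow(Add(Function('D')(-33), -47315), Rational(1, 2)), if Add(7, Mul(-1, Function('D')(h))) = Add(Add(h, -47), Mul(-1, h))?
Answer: Mul(I, Pow(47261, Rational(1, 2))) ≈ Mul(217.40, I)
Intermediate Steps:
Function('D')(h) = 54 (Function('D')(h) = Add(7, Mul(-1, Add(Add(h, -47), Mul(-1, h)))) = Add(7, Mul(-1, Add(Add(-47, h), Mul(-1, h)))) = Add(7, Mul(-1, -47)) = Add(7, 47) = 54)
Pow(Add(Function('D')(-33), -47315), Rational(1, 2)) = Pow(Add(54, -47315), Rational(1, 2)) = Pow(-47261, Rational(1, 2)) = Mul(I, Pow(47261, Rational(1, 2)))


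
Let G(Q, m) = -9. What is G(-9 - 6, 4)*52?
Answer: -468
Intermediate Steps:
G(-9 - 6, 4)*52 = -9*52 = -468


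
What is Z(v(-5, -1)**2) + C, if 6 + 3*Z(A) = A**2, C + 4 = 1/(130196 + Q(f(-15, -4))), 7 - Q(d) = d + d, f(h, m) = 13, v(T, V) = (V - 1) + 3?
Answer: -2213006/390531 ≈ -5.6667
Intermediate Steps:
v(T, V) = 2 + V (v(T, V) = (-1 + V) + 3 = 2 + V)
Q(d) = 7 - 2*d (Q(d) = 7 - (d + d) = 7 - 2*d)
C = -520707/130177 (C = -4 + 1/(130196 + (7 - 2*13)) = -4 + 1/(130196 + (7 - 26)) = -4 + 1/(130196 - 19) = -4 + 1/130177 = -520707/130177 ≈ -4.0000)
Z(A) = -2 + A**2/3
Z(v(-5, -1)**2) + C = (-2 + ((2 - 1)**2)**2/3) - 520707/130177 = (-2 + (1**2)**2/3) - 520707/130177 = (-2 + (1/3)*1**2) - 520707/130177 = (-2 + (1/3)*1) - 520707/130177 = (-2 + 1/3) - 520707/130177 = -5/3 - 520707/130177 = -2213006/390531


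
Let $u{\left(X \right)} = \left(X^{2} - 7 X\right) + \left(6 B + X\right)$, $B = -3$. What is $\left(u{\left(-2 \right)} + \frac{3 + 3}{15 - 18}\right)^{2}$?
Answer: $16$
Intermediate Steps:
$u{\left(X \right)} = -18 + X^{2} - 6 X$ ($u{\left(X \right)} = \left(X^{2} - 7 X\right) + \left(6 \left(-3\right) + X\right) = \left(X^{2} - 7 X\right) + \left(-18 + X\right) = -18 + X^{2} - 6 X$)
$\left(u{\left(-2 \right)} + \frac{3 + 3}{15 - 18}\right)^{2} = \left(\left(-18 + \left(-2\right)^{2} - -12\right) + \frac{3 + 3}{15 - 18}\right)^{2} = \left(\left(-18 + 4 + 12\right) + \frac{6}{-3}\right)^{2} = \left(-2 + 6 \left(- \frac{1}{3}\right)\right)^{2} = \left(-2 - 2\right)^{2} = \left(-4\right)^{2} = 16$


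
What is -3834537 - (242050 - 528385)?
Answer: -3548202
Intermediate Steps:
-3834537 - (242050 - 528385) = -3834537 - 1*(-286335) = -3834537 + 286335 = -3548202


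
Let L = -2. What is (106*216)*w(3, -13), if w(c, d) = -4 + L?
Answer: -137376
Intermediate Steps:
w(c, d) = -6 (w(c, d) = -4 - 2 = -6)
(106*216)*w(3, -13) = (106*216)*(-6) = 22896*(-6) = -137376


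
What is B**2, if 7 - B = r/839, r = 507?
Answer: 28793956/703921 ≈ 40.905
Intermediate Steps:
B = 5366/839 (B = 7 - 507/839 = 5366/839 ≈ 6.3957)
B**2 = (5366/839)**2 = 28793956/703921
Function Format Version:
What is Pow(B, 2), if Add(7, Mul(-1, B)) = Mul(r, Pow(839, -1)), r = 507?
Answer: Rational(28793956, 703921) ≈ 40.905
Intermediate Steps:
B = Rational(5366, 839) (B = Add(7, Mul(-1, Mul(507, Pow(839, -1)))) = Add(7, Mul(-1, Mul(507, Rational(1, 839)))) = Add(7, Mul(-1, Rational(507, 839))) = Add(7, Rational(-507, 839)) = Rational(5366, 839) ≈ 6.3957)
Pow(B, 2) = Pow(Rational(5366, 839), 2) = Rational(28793956, 703921)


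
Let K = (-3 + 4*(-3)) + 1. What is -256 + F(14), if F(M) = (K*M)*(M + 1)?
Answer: -3196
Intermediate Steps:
K = -14 (K = (-3 - 12) + 1 = -15 + 1 = -14)
F(M) = -14*M*(1 + M) (F(M) = (-14*M)*(M + 1) = (-14*M)*(1 + M) = -14*M*(1 + M))
-256 + F(14) = -256 - 14*14*(1 + 14) = -256 - 14*14*15 = -256 - 2940 = -3196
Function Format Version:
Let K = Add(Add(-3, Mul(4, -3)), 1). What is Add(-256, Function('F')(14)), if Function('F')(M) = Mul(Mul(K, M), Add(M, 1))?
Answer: -3196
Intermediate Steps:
K = -14 (K = Add(Add(-3, -12), 1) = Add(-15, 1) = -14)
Function('F')(M) = Mul(-14, M, Add(1, M)) (Function('F')(M) = Mul(Mul(-14, M), Add(M, 1)) = Mul(Mul(-14, M), Add(1, M)) = Mul(-14, M, Add(1, M)))
Add(-256, Function('F')(14)) = Add(-256, Mul(-14, 14, Add(1, 14))) = Add(-256, Mul(-14, 14, 15)) = Add(-256, -2940) = -3196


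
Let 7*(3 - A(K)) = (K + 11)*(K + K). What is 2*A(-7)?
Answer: 22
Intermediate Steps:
A(K) = 3 - 2*K*(11 + K)/7 (A(K) = 3 - (K + 11)*(K + K)/7 = 3 - (11 + K)*2*K/7 = 3 - 2*K*(11 + K)/7)
2*A(-7) = 2*(3 - 22/7*(-7) - 2/7*(-7)²) = 2*(3 + 22 - 2/7*49) = 2*(3 + 22 - 14) = 2*11 = 22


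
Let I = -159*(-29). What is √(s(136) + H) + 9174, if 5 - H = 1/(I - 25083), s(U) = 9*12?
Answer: 9174 + √11839658766/10236 ≈ 9184.6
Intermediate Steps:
I = 4611
s(U) = 108
H = 102361/20472 (H = 5 - 1/(4611 - 25083) = 5 - 1/(-20472) = 5 - 1*(-1/20472) = 5 + 1/20472 = 102361/20472 ≈ 5.0000)
√(s(136) + H) + 9174 = √(108 + 102361/20472) + 9174 = √(2313337/20472) + 9174 = √11839658766/10236 + 9174 = 9174 + √11839658766/10236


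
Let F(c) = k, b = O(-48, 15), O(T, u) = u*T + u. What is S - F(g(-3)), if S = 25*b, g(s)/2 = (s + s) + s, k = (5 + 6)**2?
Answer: -17746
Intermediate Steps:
O(T, u) = u + T*u (O(T, u) = T*u + u = u + T*u)
k = 121 (k = 11**2 = 121)
b = -705 (b = 15*(1 - 48) = 15*(-47) = -705)
g(s) = 6*s (g(s) = 2*((s + s) + s) = 2*(2*s + s) = 2*(3*s) = 6*s)
F(c) = 121
S = -17625 (S = 25*(-705) = -17625)
S - F(g(-3)) = -17625 - 1*121 = -17625 - 121 = -17746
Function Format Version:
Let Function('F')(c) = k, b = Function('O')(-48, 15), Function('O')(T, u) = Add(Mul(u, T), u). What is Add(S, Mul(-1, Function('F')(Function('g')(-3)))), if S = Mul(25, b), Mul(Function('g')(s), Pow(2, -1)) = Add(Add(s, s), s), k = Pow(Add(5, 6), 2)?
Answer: -17746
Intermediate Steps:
Function('O')(T, u) = Add(u, Mul(T, u)) (Function('O')(T, u) = Add(Mul(T, u), u) = Add(u, Mul(T, u)))
k = 121 (k = Pow(11, 2) = 121)
b = -705 (b = Mul(15, Add(1, -48)) = Mul(15, -47) = -705)
Function('g')(s) = Mul(6, s) (Function('g')(s) = Mul(2, Add(Add(s, s), s)) = Mul(2, Add(Mul(2, s), s)) = Mul(2, Mul(3, s)) = Mul(6, s))
Function('F')(c) = 121
S = -17625 (S = Mul(25, -705) = -17625)
Add(S, Mul(-1, Function('F')(Function('g')(-3)))) = Add(-17625, Mul(-1, 121)) = Add(-17625, -121) = -17746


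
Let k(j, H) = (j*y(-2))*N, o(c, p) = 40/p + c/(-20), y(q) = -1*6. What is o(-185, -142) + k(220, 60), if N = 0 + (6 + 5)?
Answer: -4121133/284 ≈ -14511.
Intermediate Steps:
y(q) = -6
o(c, p) = 40/p - c/20 (o(c, p) = 40/p + c*(-1/20) = 40/p - c/20)
N = 11 (N = 0 + 11 = 11)
k(j, H) = -66*j (k(j, H) = (j*(-6))*11 = -6*j*11 = -66*j)
o(-185, -142) + k(220, 60) = (40/(-142) - 1/20*(-185)) - 66*220 = (40*(-1/142) + 37/4) - 14520 = (-20/71 + 37/4) - 14520 = 2547/284 - 14520 = -4121133/284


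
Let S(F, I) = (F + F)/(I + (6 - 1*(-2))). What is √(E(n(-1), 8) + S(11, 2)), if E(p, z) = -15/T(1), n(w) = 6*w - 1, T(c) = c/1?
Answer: 8*I*√5/5 ≈ 3.5777*I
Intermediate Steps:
T(c) = c (T(c) = c*1 = c)
n(w) = -1 + 6*w
E(p, z) = -15 (E(p, z) = -15/1 = -15*1 = -15)
S(F, I) = 2*F/(8 + I) (S(F, I) = (2*F)/(I + (6 + 2)) = (2*F)/(I + 8) = (2*F)/(8 + I) = 2*F/(8 + I))
√(E(n(-1), 8) + S(11, 2)) = √(-15 + 2*11/(8 + 2)) = √(-15 + 2*11/10) = √(-15 + 2*11*(⅒)) = √(-15 + 11/5) = √(-64/5) = 8*I*√5/5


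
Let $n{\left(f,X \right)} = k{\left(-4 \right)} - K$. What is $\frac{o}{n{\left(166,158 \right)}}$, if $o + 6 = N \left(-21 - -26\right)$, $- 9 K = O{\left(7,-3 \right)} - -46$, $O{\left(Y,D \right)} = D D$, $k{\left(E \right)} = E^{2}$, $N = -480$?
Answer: $- \frac{21654}{199} \approx -108.81$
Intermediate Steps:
$O{\left(Y,D \right)} = D^{2}$
$K = - \frac{55}{9}$ ($K = - \frac{\left(-3\right)^{2} - -46}{9} = - \frac{9 + 46}{9} = \left(- \frac{1}{9}\right) 55 = - \frac{55}{9} \approx -6.1111$)
$n{\left(f,X \right)} = \frac{199}{9}$ ($n{\left(f,X \right)} = \left(-4\right)^{2} - - \frac{55}{9} = 16 + \frac{55}{9} = \frac{199}{9}$)
$o = -2406$ ($o = -6 - 480 \left(-21 - -26\right) = -6 - 480 \left(-21 + 26\right) = -6 - 2400 = -2406$)
$\frac{o}{n{\left(166,158 \right)}} = - \frac{2406}{\frac{199}{9}} = \left(-2406\right) \frac{9}{199} = - \frac{21654}{199}$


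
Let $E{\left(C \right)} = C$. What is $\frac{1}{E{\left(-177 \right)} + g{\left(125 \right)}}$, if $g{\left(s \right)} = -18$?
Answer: $- \frac{1}{195} \approx -0.0051282$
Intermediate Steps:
$\frac{1}{E{\left(-177 \right)} + g{\left(125 \right)}} = \frac{1}{-177 - 18} = \frac{1}{-195} = - \frac{1}{195}$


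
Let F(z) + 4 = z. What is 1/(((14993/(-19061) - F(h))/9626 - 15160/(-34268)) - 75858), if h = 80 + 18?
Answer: -1571883320462/119239245008141665 ≈ -1.3183e-5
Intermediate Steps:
h = 98
F(z) = -4 + z
1/(((14993/(-19061) - F(h))/9626 - 15160/(-34268)) - 75858) = 1/(((14993/(-19061) - (-4 + 98))/9626 - 15160/(-34268)) - 75858) = 1/(((14993*(-1/19061) - 1*94)*(1/9626) - 15160*(-1/34268)) - 75858) = 1/(((-14993/19061 - 94)*(1/9626) + 3790/8567) - 75858) = 1/((-1806727/19061*1/9626 + 3790/8567) - 75858) = 1/((-1806727/183481186 + 3790/8567) - 75858) = 1/(679915464731/1571883320462 - 75858) = 1/(-119239245008141665/1571883320462) = -1571883320462/119239245008141665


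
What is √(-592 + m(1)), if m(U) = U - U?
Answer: 4*I*√37 ≈ 24.331*I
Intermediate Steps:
m(U) = 0
√(-592 + m(1)) = √(-592 + 0) = √(-592) = 4*I*√37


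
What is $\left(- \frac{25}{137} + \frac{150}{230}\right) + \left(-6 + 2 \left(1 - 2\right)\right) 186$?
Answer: $- \frac{4687208}{3151} \approx -1487.5$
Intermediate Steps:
$\left(- \frac{25}{137} + \frac{150}{230}\right) + \left(-6 + 2 \left(1 - 2\right)\right) 186 = \left(\left(-25\right) \frac{1}{137} + 150 \cdot \frac{1}{230}\right) + \left(-6 + 2 \left(1 - 2\right)\right) 186 = \left(- \frac{25}{137} + \frac{15}{23}\right) + \left(-6 + 2 \left(-1\right)\right) 186 = \frac{1480}{3151} + \left(-6 - 2\right) 186 = \frac{1480}{3151} - 1488 = - \frac{4687208}{3151}$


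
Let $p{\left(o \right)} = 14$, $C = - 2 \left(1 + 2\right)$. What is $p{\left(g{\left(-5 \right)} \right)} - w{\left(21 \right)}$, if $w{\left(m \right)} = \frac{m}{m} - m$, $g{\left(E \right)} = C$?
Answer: $34$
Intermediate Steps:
$C = -6$ ($C = \left(-2\right) 3 = -6$)
$g{\left(E \right)} = -6$
$w{\left(m \right)} = 1 - m$
$p{\left(g{\left(-5 \right)} \right)} - w{\left(21 \right)} = 14 - \left(1 - 21\right) = 14 - -20 = 14 + 20 = 34$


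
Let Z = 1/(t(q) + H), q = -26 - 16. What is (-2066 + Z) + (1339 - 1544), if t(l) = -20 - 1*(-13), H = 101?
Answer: -213473/94 ≈ -2271.0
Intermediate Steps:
q = -42
t(l) = -7 (t(l) = -20 + 13 = -7)
Z = 1/94 (Z = 1/(-7 + 101) = 1/94 ≈ 0.010638)
(-2066 + Z) + (1339 - 1544) = (-2066 + 1/94) + (1339 - 1544) = -194203/94 - 205 = -213473/94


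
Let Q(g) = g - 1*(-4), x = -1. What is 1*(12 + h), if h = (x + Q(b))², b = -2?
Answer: 13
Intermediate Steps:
Q(g) = 4 + g (Q(g) = g + 4 = 4 + g)
h = 1 (h = (-1 + (4 - 2))² = (-1 + 2)² = 1² = 1)
1*(12 + h) = 1*(12 + 1) = 1*13 = 13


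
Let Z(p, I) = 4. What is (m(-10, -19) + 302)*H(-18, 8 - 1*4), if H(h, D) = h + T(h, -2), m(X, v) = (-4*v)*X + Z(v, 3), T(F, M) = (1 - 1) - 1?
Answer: 8626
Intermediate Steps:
T(F, M) = -1 (T(F, M) = 0 - 1 = -1)
m(X, v) = 4 - 4*X*v (m(X, v) = (-4*v)*X + 4 = -4*X*v + 4 = 4 - 4*X*v)
H(h, D) = -1 + h (H(h, D) = h - 1 = -1 + h)
(m(-10, -19) + 302)*H(-18, 8 - 1*4) = ((4 - 4*(-10)*(-19)) + 302)*(-1 - 18) = ((4 - 760) + 302)*(-19) = (-756 + 302)*(-19) = -454*(-19) = 8626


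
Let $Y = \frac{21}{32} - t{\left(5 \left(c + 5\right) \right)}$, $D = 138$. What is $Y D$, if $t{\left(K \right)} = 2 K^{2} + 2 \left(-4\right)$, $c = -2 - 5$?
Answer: $- \frac{422487}{16} \approx -26405.0$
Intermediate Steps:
$c = -7$ ($c = -2 - 5 = -7$)
$t{\left(K \right)} = -8 + 2 K^{2}$ ($t{\left(K \right)} = 2 K^{2} - 8 = -8 + 2 K^{2}$)
$Y = - \frac{6123}{32}$ ($Y = \frac{21}{32} - \left(-8 + 2 \left(5 \left(-7 + 5\right)\right)^{2}\right) = 21 \cdot \frac{1}{32} - \left(-8 + 2 \left(5 \left(-2\right)\right)^{2}\right) = \frac{21}{32} - \left(-8 + 2 \left(-10\right)^{2}\right) = \frac{21}{32} - \left(-8 + 2 \cdot 100\right) = \frac{21}{32} - \left(-8 + 200\right) = \frac{21}{32} - 192 = - \frac{6123}{32} \approx -191.34$)
$Y D = \left(- \frac{6123}{32}\right) 138 = - \frac{422487}{16}$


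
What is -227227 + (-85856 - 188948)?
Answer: -502031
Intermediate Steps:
-227227 + (-85856 - 188948) = -227227 - 274804 = -502031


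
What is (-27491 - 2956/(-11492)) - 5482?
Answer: -94730690/2873 ≈ -32973.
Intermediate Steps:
(-27491 - 2956/(-11492)) - 5482 = (-27491 - 2956*(-1/11492)) - 5482 = (-27491 + 739/2873) - 5482 = -78980904/2873 - 5482 = -94730690/2873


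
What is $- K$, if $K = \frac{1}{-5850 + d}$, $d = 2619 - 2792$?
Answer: $\frac{1}{6023} \approx 0.00016603$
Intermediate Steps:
$d = -173$ ($d = 2619 - 2792 = -173$)
$K = - \frac{1}{6023}$ ($K = \frac{1}{-5850 - 173} = \frac{1}{-6023} = - \frac{1}{6023} \approx -0.00016603$)
$- K = \left(-1\right) \left(- \frac{1}{6023}\right) = \frac{1}{6023}$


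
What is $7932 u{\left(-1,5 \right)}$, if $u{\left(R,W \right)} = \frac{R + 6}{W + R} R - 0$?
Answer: $-9915$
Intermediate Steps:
$u{\left(R,W \right)} = \frac{R \left(6 + R\right)}{R + W}$ ($u{\left(R,W \right)} = \frac{6 + R}{R + W} R + 0 = \frac{R \left(6 + R\right)}{R + W} + 0 = \frac{R \left(6 + R\right)}{R + W}$)
$7932 u{\left(-1,5 \right)} = 7932 \left(- \frac{6 - 1}{-1 + 5}\right) = 7932 \left(\left(-1\right) \frac{1}{4} \cdot 5\right) = 7932 \left(- \frac{5}{4}\right) = -9915$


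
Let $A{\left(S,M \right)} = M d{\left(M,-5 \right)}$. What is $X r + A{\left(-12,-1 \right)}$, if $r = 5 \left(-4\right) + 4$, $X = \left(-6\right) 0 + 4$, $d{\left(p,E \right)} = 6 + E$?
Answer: $-65$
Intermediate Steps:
$A{\left(S,M \right)} = M$ ($A{\left(S,M \right)} = M \left(6 - 5\right) = M 1 = M$)
$X = 4$ ($X = 0 + 4 = 4$)
$r = -16$ ($r = -20 + 4 = -16$)
$X r + A{\left(-12,-1 \right)} = 4 \left(-16\right) - 1 = -64 - 1 = -65$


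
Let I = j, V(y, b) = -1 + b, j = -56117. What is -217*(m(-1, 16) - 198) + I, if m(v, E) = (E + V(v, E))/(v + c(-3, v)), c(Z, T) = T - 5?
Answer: -12190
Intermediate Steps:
I = -56117
c(Z, T) = -5 + T
m(v, E) = (-1 + 2*E)/(-5 + 2*v) (m(v, E) = (E + (-1 + E))/(v + (-5 + v)) = (-1 + 2*E)/(-5 + 2*v))
-217*(m(-1, 16) - 198) + I = -217*((-1 + 2*16)/(-5 + 2*(-1)) - 198) - 56117 = -217*((-1 + 32)/(-5 - 2) - 198) - 56117 = -217*(31/(-7) - 198) - 56117 = -217*(-⅐*31 - 198) - 56117 = -217*(-31/7 - 198) - 56117 = -217*(-1417/7) - 56117 = 43927 - 56117 = -12190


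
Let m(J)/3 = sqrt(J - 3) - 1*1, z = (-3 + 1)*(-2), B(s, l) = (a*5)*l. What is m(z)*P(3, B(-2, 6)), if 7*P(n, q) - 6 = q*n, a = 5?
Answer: 0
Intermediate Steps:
B(s, l) = 25*l (B(s, l) = (5*5)*l = 25*l)
z = 4 (z = -2*(-2) = 4)
m(J) = -3 + 3*sqrt(-3 + J) (m(J) = 3*(sqrt(J - 3) - 1*1) = 3*(sqrt(-3 + J) - 1) = 3*(-1 + sqrt(-3 + J)) = -3 + 3*sqrt(-3 + J))
P(n, q) = 6/7 + n*q/7 (P(n, q) = 6/7 + (q*n)/7 = 6/7 + (n*q)/7 = 6/7 + n*q/7)
m(z)*P(3, B(-2, 6)) = (-3 + 3*sqrt(-3 + 4))*(6/7 + (1/7)*3*(25*6)) = (-3 + 3*sqrt(1))*(6/7 + (1/7)*3*150) = (-3 + 3*1)*(6/7 + 450/7) = (-3 + 3)*(456/7) = 0*(456/7) = 0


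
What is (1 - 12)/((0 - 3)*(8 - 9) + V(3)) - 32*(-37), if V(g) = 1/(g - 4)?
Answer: 2357/2 ≈ 1178.5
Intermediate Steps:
V(g) = 1/(-4 + g)
(1 - 12)/((0 - 3)*(8 - 9) + V(3)) - 32*(-37) = (1 - 12)/((0 - 3)*(8 - 9) + 1/(-4 + 3)) - 32*(-37) = -11/(-3*(-1) + 1/(-1)) + 1184 = -11/(3 - 1) + 1184 = -11/2 + 1184 = 2357/2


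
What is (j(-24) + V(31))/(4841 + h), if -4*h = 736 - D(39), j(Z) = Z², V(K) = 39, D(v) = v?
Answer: 2460/18667 ≈ 0.13178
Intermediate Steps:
h = -697/4 (h = -(736 - 1*39)/4 = -(736 - 39)/4 = -¼*697 = -697/4 ≈ -174.25)
(j(-24) + V(31))/(4841 + h) = ((-24)² + 39)/(4841 - 697/4) = (576 + 39)/(18667/4) = 615*(4/18667) = 2460/18667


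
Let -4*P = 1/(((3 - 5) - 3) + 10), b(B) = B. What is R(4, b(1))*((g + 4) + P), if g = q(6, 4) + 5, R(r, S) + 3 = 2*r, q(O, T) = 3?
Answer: 239/4 ≈ 59.750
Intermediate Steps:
R(r, S) = -3 + 2*r
g = 8 (g = 3 + 5 = 8)
P = -1/20 (P = -1/(4*(((3 - 5) - 3) + 10)) = -1/(4*((-2 - 3) + 10)) = -1/(4*(-5 + 10)) = -1/4/5 = -1/4*1/5 = -1/20 ≈ -0.050000)
R(4, b(1))*((g + 4) + P) = (-3 + 2*4)*((8 + 4) - 1/20) = (-3 + 8)*(12 - 1/20) = 5*(239/20) = 239/4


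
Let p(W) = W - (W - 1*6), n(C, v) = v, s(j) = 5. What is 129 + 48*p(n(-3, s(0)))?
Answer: 417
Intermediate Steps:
p(W) = 6 (p(W) = W - (W - 6) = W - (-6 + W) = W + (6 - W) = 6)
129 + 48*p(n(-3, s(0))) = 129 + 48*6 = 129 + 288 = 417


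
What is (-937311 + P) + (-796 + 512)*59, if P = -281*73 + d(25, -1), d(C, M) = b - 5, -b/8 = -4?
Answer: -974553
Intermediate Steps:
b = 32 (b = -8*(-4) = 32)
d(C, M) = 27 (d(C, M) = 32 - 5 = 27)
P = -20486 (P = -281*73 + 27 = -20513 + 27 = -20486)
(-937311 + P) + (-796 + 512)*59 = (-937311 - 20486) + (-796 + 512)*59 = -957797 - 284*59 = -957797 - 16756 = -974553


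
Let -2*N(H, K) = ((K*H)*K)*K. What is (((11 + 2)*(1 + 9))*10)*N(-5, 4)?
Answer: 208000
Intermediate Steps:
N(H, K) = -H*K³/2 (N(H, K) = -(K*H)*K*K/2 = -(H*K)*K*K/2 = -H*K²*K/2 = -H*K³/2)
(((11 + 2)*(1 + 9))*10)*N(-5, 4) = (((11 + 2)*(1 + 9))*10)*(-½*(-5)*4³) = ((13*10)*10)*(-½*(-5)*64) = (130*10)*160 = 1300*160 = 208000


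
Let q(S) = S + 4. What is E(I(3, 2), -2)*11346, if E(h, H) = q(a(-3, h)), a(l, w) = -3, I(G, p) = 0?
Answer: 11346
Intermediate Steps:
q(S) = 4 + S
E(h, H) = 1 (E(h, H) = 4 - 3 = 1)
E(I(3, 2), -2)*11346 = 1*11346 = 11346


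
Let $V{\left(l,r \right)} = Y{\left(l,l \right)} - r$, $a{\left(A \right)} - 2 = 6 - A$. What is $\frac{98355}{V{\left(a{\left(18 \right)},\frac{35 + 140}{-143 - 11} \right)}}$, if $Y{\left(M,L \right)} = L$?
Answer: $- \frac{144254}{13} \approx -11096.0$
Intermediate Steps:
$a{\left(A \right)} = 8 - A$ ($a{\left(A \right)} = 2 - \left(-6 + A\right) = 8 - A$)
$V{\left(l,r \right)} = l - r$
$\frac{98355}{V{\left(a{\left(18 \right)},\frac{35 + 140}{-143 - 11} \right)}} = \frac{98355}{\left(8 - 18\right) - \frac{35 + 140}{-143 - 11}} = \frac{98355}{\left(8 - 18\right) - \frac{175}{-154}} = \frac{98355}{-10 - 175 \left(- \frac{1}{154}\right)} = \frac{98355}{-10 - - \frac{25}{22}} = \frac{98355}{-10 + \frac{25}{22}} = \frac{98355}{- \frac{195}{22}} = 98355 \left(- \frac{22}{195}\right) = - \frac{144254}{13}$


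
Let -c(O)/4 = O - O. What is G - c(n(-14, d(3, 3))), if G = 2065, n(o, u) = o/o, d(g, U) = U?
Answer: 2065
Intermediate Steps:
n(o, u) = 1
c(O) = 0 (c(O) = -4*(O - O) = -4*0 = 0)
G - c(n(-14, d(3, 3))) = 2065 - 1*0 = 2065 + 0 = 2065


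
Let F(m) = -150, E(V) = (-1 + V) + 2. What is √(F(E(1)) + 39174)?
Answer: 12*√271 ≈ 197.54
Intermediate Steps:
E(V) = 1 + V
√(F(E(1)) + 39174) = √(-150 + 39174) = √39024 = 12*√271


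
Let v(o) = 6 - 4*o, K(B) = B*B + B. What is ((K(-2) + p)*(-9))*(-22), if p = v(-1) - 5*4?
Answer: -1584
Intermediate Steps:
K(B) = B + B**2 (K(B) = B**2 + B = B + B**2)
p = -10 (p = (6 - 4*(-1)) - 5*4 = (6 + 4) - 20 = 10 - 20 = -10)
((K(-2) + p)*(-9))*(-22) = ((-2*(1 - 2) - 10)*(-9))*(-22) = ((-2*(-1) - 10)*(-9))*(-22) = ((2 - 10)*(-9))*(-22) = -8*(-9)*(-22) = 72*(-22) = -1584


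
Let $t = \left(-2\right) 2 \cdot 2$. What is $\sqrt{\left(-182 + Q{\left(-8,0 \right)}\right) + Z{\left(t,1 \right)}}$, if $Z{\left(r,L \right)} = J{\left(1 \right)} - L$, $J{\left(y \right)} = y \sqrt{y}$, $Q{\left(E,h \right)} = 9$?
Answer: $i \sqrt{173} \approx 13.153 i$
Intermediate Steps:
$J{\left(y \right)} = y^{\frac{3}{2}}$
$t = -8$ ($t = \left(-4\right) 2 = -8$)
$Z{\left(r,L \right)} = 1 - L$ ($Z{\left(r,L \right)} = 1^{\frac{3}{2}} - L = 1 - L$)
$\sqrt{\left(-182 + Q{\left(-8,0 \right)}\right) + Z{\left(t,1 \right)}} = \sqrt{\left(-182 + 9\right) + \left(1 - 1\right)} = \sqrt{-173 + \left(1 - 1\right)} = \sqrt{-173 + 0} = \sqrt{-173} = i \sqrt{173}$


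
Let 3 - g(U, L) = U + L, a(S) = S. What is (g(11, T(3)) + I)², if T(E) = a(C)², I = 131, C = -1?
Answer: 14884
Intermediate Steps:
T(E) = 1 (T(E) = (-1)² = 1)
g(U, L) = 3 - L - U (g(U, L) = 3 - (U + L) = 3 - (L + U) = 3 + (-L - U) = 3 - L - U)
(g(11, T(3)) + I)² = ((3 - 1*1 - 1*11) + 131)² = ((3 - 1 - 11) + 131)² = (-9 + 131)² = 122² = 14884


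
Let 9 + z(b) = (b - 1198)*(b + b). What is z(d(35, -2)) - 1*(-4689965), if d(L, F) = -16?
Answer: 4728804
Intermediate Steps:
z(b) = -9 + 2*b*(-1198 + b) (z(b) = -9 + (b - 1198)*(b + b) = -9 + (-1198 + b)*(2*b) = -9 + 2*b*(-1198 + b))
z(d(35, -2)) - 1*(-4689965) = (-9 - 2396*(-16) + 2*(-16)²) - 1*(-4689965) = (-9 + 38336 + 2*256) + 4689965 = (-9 + 38336 + 512) + 4689965 = 38839 + 4689965 = 4728804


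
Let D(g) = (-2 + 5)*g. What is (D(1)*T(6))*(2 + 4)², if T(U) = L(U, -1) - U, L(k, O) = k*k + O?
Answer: 3132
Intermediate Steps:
L(k, O) = O + k² (L(k, O) = k² + O = O + k²)
D(g) = 3*g
T(U) = -1 + U² - U (T(U) = (-1 + U²) - U = -1 + U² - U)
(D(1)*T(6))*(2 + 4)² = ((3*1)*(-1 + 6² - 1*6))*(2 + 4)² = (3*(-1 + 36 - 6))*6² = (3*29)*36 = 87*36 = 3132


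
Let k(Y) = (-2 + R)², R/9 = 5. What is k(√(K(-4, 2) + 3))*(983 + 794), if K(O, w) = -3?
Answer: 3285673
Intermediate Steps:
R = 45 (R = 9*5 = 45)
k(Y) = 1849 (k(Y) = (-2 + 45)² = 43² = 1849)
k(√(K(-4, 2) + 3))*(983 + 794) = 1849*(983 + 794) = 1849*1777 = 3285673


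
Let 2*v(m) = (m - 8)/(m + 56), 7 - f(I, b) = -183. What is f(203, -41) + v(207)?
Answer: 100139/526 ≈ 190.38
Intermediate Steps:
f(I, b) = 190 (f(I, b) = 7 - 1*(-183) = 7 + 183 = 190)
v(m) = (-8 + m)/(2*(56 + m)) (v(m) = ((m - 8)/(m + 56))/2 = ((-8 + m)/(56 + m))/2 = (-8 + m)/(2*(56 + m)))
f(203, -41) + v(207) = 190 + (-8 + 207)/(2*(56 + 207)) = 190 + (½)*199/263 = 190 + (½)*(1/263)*199 = 190 + 199/526 = 100139/526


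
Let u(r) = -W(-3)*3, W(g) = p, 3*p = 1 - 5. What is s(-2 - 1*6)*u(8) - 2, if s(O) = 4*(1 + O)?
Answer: -114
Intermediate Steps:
p = -4/3 (p = (1 - 5)/3 = (1/3)*(-4) = -4/3 ≈ -1.3333)
W(g) = -4/3
s(O) = 4 + 4*O
u(r) = 4 (u(r) = -1*(-4/3)*3 = (4/3)*3 = 4)
s(-2 - 1*6)*u(8) - 2 = (4 + 4*(-2 - 1*6))*4 - 2 = (4 + 4*(-2 - 6))*4 - 2 = (4 + 4*(-8))*4 - 2 = (4 - 32)*4 - 2 = -28*4 - 2 = -112 - 2 = -114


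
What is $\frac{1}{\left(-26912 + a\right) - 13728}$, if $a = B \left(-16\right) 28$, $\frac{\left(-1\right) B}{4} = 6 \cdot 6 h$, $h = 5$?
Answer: $\frac{1}{281920} \approx 3.5471 \cdot 10^{-6}$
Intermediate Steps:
$B = -720$ ($B = - 4 \cdot 6 \cdot 6 \cdot 5 = - 4 \cdot 6 \cdot 30 = \left(-4\right) 180 = -720$)
$a = 322560$ ($a = \left(-720\right) \left(-16\right) 28 = 11520 \cdot 28 = 322560$)
$\frac{1}{\left(-26912 + a\right) - 13728} = \frac{1}{\left(-26912 + 322560\right) - 13728} = \frac{1}{295648 - 13728} = \frac{1}{281920}$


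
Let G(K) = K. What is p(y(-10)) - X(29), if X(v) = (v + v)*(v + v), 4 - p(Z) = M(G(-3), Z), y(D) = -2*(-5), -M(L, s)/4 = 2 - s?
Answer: -3392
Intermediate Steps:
M(L, s) = -8 + 4*s (M(L, s) = -4*(2 - s) = -8 + 4*s)
y(D) = 10
p(Z) = 12 - 4*Z (p(Z) = 4 - (-8 + 4*Z) = 4 + (8 - 4*Z) = 12 - 4*Z)
X(v) = 4*v² (X(v) = (2*v)*(2*v) = 4*v²)
p(y(-10)) - X(29) = (12 - 4*10) - 4*29² = (12 - 40) - 4*841 = -28 - 1*3364 = -28 - 3364 = -3392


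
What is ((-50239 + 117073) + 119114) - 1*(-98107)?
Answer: 284055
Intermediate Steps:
((-50239 + 117073) + 119114) - 1*(-98107) = (66834 + 119114) + 98107 = 185948 + 98107 = 284055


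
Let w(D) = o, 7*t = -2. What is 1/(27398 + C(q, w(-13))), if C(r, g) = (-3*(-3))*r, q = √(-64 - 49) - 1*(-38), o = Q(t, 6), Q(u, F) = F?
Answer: 27740/769516753 - 9*I*√113/769516753 ≈ 3.6049e-5 - 1.2433e-7*I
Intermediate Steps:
t = -2/7 (t = (⅐)*(-2) = -2/7 ≈ -0.28571)
o = 6
w(D) = 6
q = 38 + I*√113 (q = √(-113) + 38 = I*√113 + 38 = 38 + I*√113 ≈ 38.0 + 10.63*I)
C(r, g) = 9*r
1/(27398 + C(q, w(-13))) = 1/(27398 + 9*(38 + I*√113)) = 1/(27398 + (342 + 9*I*√113)) = 1/(27740 + 9*I*√113)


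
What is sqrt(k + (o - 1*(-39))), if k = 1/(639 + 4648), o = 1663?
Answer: 5*sqrt(1902997493)/5287 ≈ 41.255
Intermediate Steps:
k = 1/5287 ≈ 0.00018914
sqrt(k + (o - 1*(-39))) = sqrt(1/5287 + (1663 - 1*(-39))) = sqrt(1/5287 + (1663 + 39)) = sqrt(1/5287 + 1702) = sqrt(8998475/5287) = 5*sqrt(1902997493)/5287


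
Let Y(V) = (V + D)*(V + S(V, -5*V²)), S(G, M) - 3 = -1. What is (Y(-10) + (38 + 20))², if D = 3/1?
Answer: 12996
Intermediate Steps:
S(G, M) = 2 (S(G, M) = 3 - 1 = 2)
D = 3 (D = 3*1 = 3)
Y(V) = (2 + V)*(3 + V) (Y(V) = (V + 3)*(V + 2) = (3 + V)*(2 + V) = (2 + V)*(3 + V))
(Y(-10) + (38 + 20))² = ((6 + (-10)² + 5*(-10)) + (38 + 20))² = ((6 + 100 - 50) + 58)² = (56 + 58)² = 114² = 12996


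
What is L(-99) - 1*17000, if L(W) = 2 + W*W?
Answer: -7197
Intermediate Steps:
L(W) = 2 + W**2
L(-99) - 1*17000 = (2 + (-99)**2) - 1*17000 = (2 + 9801) - 17000 = 9803 - 17000 = -7197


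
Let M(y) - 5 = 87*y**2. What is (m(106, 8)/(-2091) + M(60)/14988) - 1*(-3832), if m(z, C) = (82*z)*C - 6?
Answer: 782400807/204836 ≈ 3819.6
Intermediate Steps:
m(z, C) = -6 + 82*C*z (m(z, C) = 82*C*z - 6 = -6 + 82*C*z)
M(y) = 5 + 87*y**2
(m(106, 8)/(-2091) + M(60)/14988) - 1*(-3832) = ((-6 + 82*8*106)/(-2091) + (5 + 87*60**2)/14988) - 1*(-3832) = ((-6 + 69536)*(-1/2091) + (5 + 87*3600)*(1/14988)) + 3832 = (69530*(-1/2091) + (5 + 313200)*(1/14988)) + 3832 = (-4090/123 + 313205*(1/14988)) + 3832 = (-4090/123 + 313205/14988) + 3832 = -2530745/204836 + 3832 = 782400807/204836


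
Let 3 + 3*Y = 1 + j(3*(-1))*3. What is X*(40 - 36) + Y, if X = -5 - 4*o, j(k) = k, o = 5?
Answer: -311/3 ≈ -103.67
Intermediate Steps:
Y = -11/3 (Y = -1 + (1 + (3*(-1))*3)/3 = -1 + (1 - 3*3)/3 = -1 + (1 - 9)/3 = -1 + (⅓)*(-8) = -1 - 8/3 = -11/3 ≈ -3.6667)
X = -25 (X = -5 - 4*5 = -5 - 20 = -25)
X*(40 - 36) + Y = -25*(40 - 36) - 11/3 = -25*4 - 11/3 = -100 - 11/3 = -311/3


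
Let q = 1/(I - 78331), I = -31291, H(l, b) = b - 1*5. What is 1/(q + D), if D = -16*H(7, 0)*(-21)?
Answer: -109622/184164961 ≈ -0.00059524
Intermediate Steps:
H(l, b) = -5 + b (H(l, b) = b - 5 = -5 + b)
D = -1680 (D = -16*(-5 + 0)*(-21) = -16*(-5)*(-21) = 80*(-21) = -1680)
q = -1/109622 (q = 1/(-31291 - 78331) = 1/(-109622) = -1/109622 ≈ -9.1223e-6)
1/(q + D) = 1/(-1/109622 - 1680) = 1/(-184164961/109622) = -109622/184164961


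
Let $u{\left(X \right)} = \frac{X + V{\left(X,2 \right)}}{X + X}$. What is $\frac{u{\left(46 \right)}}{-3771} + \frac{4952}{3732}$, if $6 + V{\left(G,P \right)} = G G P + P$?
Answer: $\frac{70919029}{53947926} \approx 1.3146$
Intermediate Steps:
$V{\left(G,P \right)} = -6 + P + P G^{2}$ ($V{\left(G,P \right)} = -6 + \left(G G P + P\right) = -6 + \left(G^{2} P + P\right) = -6 + \left(P G^{2} + P\right) = -6 + \left(P + P G^{2}\right) = -6 + P + P G^{2}$)
$u{\left(X \right)} = \frac{-4 + X + 2 X^{2}}{2 X}$ ($u{\left(X \right)} = \frac{X + \left(-6 + 2 + 2 X^{2}\right)}{X + X} = \frac{X + \left(-4 + 2 X^{2}\right)}{2 X} = \left(-4 + X + 2 X^{2}\right) \frac{1}{2 X} = \frac{-4 + X + 2 X^{2}}{2 X}$)
$\frac{u{\left(46 \right)}}{-3771} + \frac{4952}{3732} = \frac{\frac{1}{2} + 46 - \frac{2}{46}}{-3771} + \frac{4952}{3732} = \left(\frac{1}{2} + 46 - \frac{1}{23}\right) \left(- \frac{1}{3771}\right) + 4952 \cdot \frac{1}{3732} = \left(\frac{1}{2} + 46 - \frac{1}{23}\right) \left(- \frac{1}{3771}\right) + \frac{1238}{933} = \frac{2137}{46} \left(- \frac{1}{3771}\right) + \frac{1238}{933} = - \frac{2137}{173466} + \frac{1238}{933} = \frac{70919029}{53947926}$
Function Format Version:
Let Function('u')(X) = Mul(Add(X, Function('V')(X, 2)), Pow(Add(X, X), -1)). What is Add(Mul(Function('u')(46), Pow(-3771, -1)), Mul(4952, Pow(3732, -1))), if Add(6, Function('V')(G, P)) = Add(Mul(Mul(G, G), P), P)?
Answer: Rational(70919029, 53947926) ≈ 1.3146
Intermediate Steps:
Function('V')(G, P) = Add(-6, P, Mul(P, Pow(G, 2))) (Function('V')(G, P) = Add(-6, Add(Mul(Mul(G, G), P), P)) = Add(-6, Add(Mul(Pow(G, 2), P), P)) = Add(-6, Add(Mul(P, Pow(G, 2)), P)) = Add(-6, Add(P, Mul(P, Pow(G, 2)))) = Add(-6, P, Mul(P, Pow(G, 2))))
Function('u')(X) = Mul(Rational(1, 2), Pow(X, -1), Add(-4, X, Mul(2, Pow(X, 2)))) (Function('u')(X) = Mul(Add(X, Add(-6, 2, Mul(2, Pow(X, 2)))), Pow(Add(X, X), -1)) = Mul(Add(X, Add(-4, Mul(2, Pow(X, 2)))), Pow(Mul(2, X), -1)) = Mul(Add(-4, X, Mul(2, Pow(X, 2))), Mul(Rational(1, 2), Pow(X, -1))) = Mul(Rational(1, 2), Pow(X, -1), Add(-4, X, Mul(2, Pow(X, 2)))))
Add(Mul(Function('u')(46), Pow(-3771, -1)), Mul(4952, Pow(3732, -1))) = Add(Mul(Add(Rational(1, 2), 46, Mul(-2, Pow(46, -1))), Pow(-3771, -1)), Mul(4952, Pow(3732, -1))) = Add(Mul(Add(Rational(1, 2), 46, Mul(-2, Rational(1, 46))), Rational(-1, 3771)), Mul(4952, Rational(1, 3732))) = Add(Mul(Add(Rational(1, 2), 46, Rational(-1, 23)), Rational(-1, 3771)), Rational(1238, 933)) = Add(Mul(Rational(2137, 46), Rational(-1, 3771)), Rational(1238, 933)) = Add(Rational(-2137, 173466), Rational(1238, 933)) = Rational(70919029, 53947926)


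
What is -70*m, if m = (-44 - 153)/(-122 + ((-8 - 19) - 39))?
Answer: -6895/94 ≈ -73.351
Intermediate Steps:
m = 197/188 (m = -197/(-122 + (-27 - 39)) = -197/(-122 - 66) = -197/(-188) = -197*(-1/188) = 197/188 ≈ 1.0479)
-70*m = -70*197/188 = -6895/94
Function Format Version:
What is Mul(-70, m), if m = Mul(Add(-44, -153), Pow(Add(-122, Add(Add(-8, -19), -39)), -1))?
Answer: Rational(-6895, 94) ≈ -73.351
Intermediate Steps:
m = Rational(197, 188) (m = Mul(-197, Pow(Add(-122, Add(-27, -39)), -1)) = Mul(-197, Pow(Add(-122, -66), -1)) = Mul(-197, Pow(-188, -1)) = Mul(-197, Rational(-1, 188)) = Rational(197, 188) ≈ 1.0479)
Mul(-70, m) = Mul(-70, Rational(197, 188)) = Rational(-6895, 94)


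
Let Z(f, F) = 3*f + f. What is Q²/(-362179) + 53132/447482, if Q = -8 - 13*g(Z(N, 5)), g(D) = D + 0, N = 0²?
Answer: 9607327890/81034291639 ≈ 0.11856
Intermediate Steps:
N = 0
Z(f, F) = 4*f
g(D) = D
Q = -8 (Q = -8 - 52*0 = -8 - 13*0 = -8 + 0 = -8)
Q²/(-362179) + 53132/447482 = (-8)²/(-362179) + 53132/447482 = 64*(-1/362179) + 53132*(1/447482) = -64/362179 + 26566/223741 = 9607327890/81034291639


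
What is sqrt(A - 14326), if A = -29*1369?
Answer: 9*I*sqrt(667) ≈ 232.44*I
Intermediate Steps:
A = -39701
sqrt(A - 14326) = sqrt(-39701 - 14326) = sqrt(-54027) = 9*I*sqrt(667)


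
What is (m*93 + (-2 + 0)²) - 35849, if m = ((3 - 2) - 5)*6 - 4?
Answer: -38449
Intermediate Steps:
m = -28 (m = (1 - 5)*6 - 4 = -4*6 - 4 = -24 - 4 = -28)
(m*93 + (-2 + 0)²) - 35849 = (-28*93 + (-2 + 0)²) - 35849 = (-2604 + (-2)²) - 35849 = (-2604 + 4) - 35849 = -2600 - 35849 = -38449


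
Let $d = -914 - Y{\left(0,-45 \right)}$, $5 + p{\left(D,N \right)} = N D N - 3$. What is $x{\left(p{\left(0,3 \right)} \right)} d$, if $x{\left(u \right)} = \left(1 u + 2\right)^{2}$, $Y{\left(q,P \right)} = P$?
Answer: $-31284$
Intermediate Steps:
$p{\left(D,N \right)} = -8 + D N^{2}$ ($p{\left(D,N \right)} = -5 + \left(N D N - 3\right) = -5 + \left(D N N - 3\right) = -5 + \left(D N^{2} - 3\right) = -5 + \left(-3 + D N^{2}\right) = -8 + D N^{2}$)
$d = -869$ ($d = -914 - -45 = -914 + 45 = -869$)
$x{\left(u \right)} = \left(2 + u\right)^{2}$ ($x{\left(u \right)} = \left(u + 2\right)^{2} = \left(2 + u\right)^{2}$)
$x{\left(p{\left(0,3 \right)} \right)} d = \left(2 - \left(8 + 0 \cdot 3^{2}\right)\right)^{2} \left(-869\right) = \left(2 + \left(-8 + 0 \cdot 9\right)\right)^{2} \left(-869\right) = \left(2 + \left(-8 + 0\right)\right)^{2} \left(-869\right) = \left(2 - 8\right)^{2} \left(-869\right) = \left(-6\right)^{2} \left(-869\right) = 36 \left(-869\right) = -31284$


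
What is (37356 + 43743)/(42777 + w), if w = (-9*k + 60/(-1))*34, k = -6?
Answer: 27033/14191 ≈ 1.9049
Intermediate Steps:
w = -204 (w = (-9*(-6) + 60/(-1))*34 = (54 + 60*(-1))*34 = (54 - 60)*34 = -6*34 = -204)
(37356 + 43743)/(42777 + w) = (37356 + 43743)/(42777 - 204) = 81099/42573 = 81099*(1/42573) = 27033/14191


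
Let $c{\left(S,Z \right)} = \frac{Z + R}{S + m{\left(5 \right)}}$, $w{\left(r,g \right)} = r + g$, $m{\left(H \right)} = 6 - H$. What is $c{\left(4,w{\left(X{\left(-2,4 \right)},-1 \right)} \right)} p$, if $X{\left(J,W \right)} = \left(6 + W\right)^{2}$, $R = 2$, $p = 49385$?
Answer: $997577$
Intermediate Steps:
$w{\left(r,g \right)} = g + r$
$c{\left(S,Z \right)} = \frac{2 + Z}{1 + S}$ ($c{\left(S,Z \right)} = \frac{Z + 2}{S + \left(6 - 5\right)} = \frac{2 + Z}{S + \left(6 - 5\right)} = \frac{2 + Z}{S + 1} = \frac{2 + Z}{1 + S}$)
$c{\left(4,w{\left(X{\left(-2,4 \right)},-1 \right)} \right)} p = \frac{2 - \left(1 - \left(6 + 4\right)^{2}\right)}{1 + 4} \cdot 49385 = \frac{2 - \left(1 - 10^{2}\right)}{5} \cdot 49385 = \frac{2 + \left(-1 + 100\right)}{5} \cdot 49385 = \frac{2 + 99}{5} \cdot 49385 = \frac{1}{5} \cdot 101 \cdot 49385 = \frac{101}{5} \cdot 49385 = 997577$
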